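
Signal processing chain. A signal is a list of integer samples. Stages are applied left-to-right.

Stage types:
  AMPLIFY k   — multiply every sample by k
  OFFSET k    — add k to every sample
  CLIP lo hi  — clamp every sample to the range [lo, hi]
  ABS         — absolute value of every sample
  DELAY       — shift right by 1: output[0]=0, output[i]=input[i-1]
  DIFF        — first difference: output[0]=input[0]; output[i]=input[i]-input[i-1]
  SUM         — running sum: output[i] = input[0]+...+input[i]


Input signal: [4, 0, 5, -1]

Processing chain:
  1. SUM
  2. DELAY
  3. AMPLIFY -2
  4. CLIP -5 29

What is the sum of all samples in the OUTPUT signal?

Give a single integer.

Input: [4, 0, 5, -1]
Stage 1 (SUM): sum[0..0]=4, sum[0..1]=4, sum[0..2]=9, sum[0..3]=8 -> [4, 4, 9, 8]
Stage 2 (DELAY): [0, 4, 4, 9] = [0, 4, 4, 9] -> [0, 4, 4, 9]
Stage 3 (AMPLIFY -2): 0*-2=0, 4*-2=-8, 4*-2=-8, 9*-2=-18 -> [0, -8, -8, -18]
Stage 4 (CLIP -5 29): clip(0,-5,29)=0, clip(-8,-5,29)=-5, clip(-8,-5,29)=-5, clip(-18,-5,29)=-5 -> [0, -5, -5, -5]
Output sum: -15

Answer: -15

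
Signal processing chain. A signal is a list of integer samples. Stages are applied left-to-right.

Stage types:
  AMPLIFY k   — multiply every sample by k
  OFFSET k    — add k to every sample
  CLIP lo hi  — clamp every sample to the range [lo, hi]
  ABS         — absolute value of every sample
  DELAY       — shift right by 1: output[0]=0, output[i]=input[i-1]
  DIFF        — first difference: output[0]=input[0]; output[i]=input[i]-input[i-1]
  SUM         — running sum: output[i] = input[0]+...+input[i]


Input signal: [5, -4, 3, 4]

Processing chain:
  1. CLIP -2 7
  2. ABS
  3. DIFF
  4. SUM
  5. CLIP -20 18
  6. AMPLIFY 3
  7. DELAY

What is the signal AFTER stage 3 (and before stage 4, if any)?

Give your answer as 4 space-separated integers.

Answer: 5 -3 1 1

Derivation:
Input: [5, -4, 3, 4]
Stage 1 (CLIP -2 7): clip(5,-2,7)=5, clip(-4,-2,7)=-2, clip(3,-2,7)=3, clip(4,-2,7)=4 -> [5, -2, 3, 4]
Stage 2 (ABS): |5|=5, |-2|=2, |3|=3, |4|=4 -> [5, 2, 3, 4]
Stage 3 (DIFF): s[0]=5, 2-5=-3, 3-2=1, 4-3=1 -> [5, -3, 1, 1]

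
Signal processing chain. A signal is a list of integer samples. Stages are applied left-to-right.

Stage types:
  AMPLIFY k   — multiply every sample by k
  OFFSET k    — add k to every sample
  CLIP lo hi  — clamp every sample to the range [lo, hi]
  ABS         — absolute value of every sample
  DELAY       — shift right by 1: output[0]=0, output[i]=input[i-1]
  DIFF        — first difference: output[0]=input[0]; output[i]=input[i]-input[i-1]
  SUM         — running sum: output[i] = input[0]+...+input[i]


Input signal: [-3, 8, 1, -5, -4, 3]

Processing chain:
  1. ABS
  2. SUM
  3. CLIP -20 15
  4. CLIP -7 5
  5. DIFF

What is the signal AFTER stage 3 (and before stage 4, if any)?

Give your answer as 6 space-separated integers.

Input: [-3, 8, 1, -5, -4, 3]
Stage 1 (ABS): |-3|=3, |8|=8, |1|=1, |-5|=5, |-4|=4, |3|=3 -> [3, 8, 1, 5, 4, 3]
Stage 2 (SUM): sum[0..0]=3, sum[0..1]=11, sum[0..2]=12, sum[0..3]=17, sum[0..4]=21, sum[0..5]=24 -> [3, 11, 12, 17, 21, 24]
Stage 3 (CLIP -20 15): clip(3,-20,15)=3, clip(11,-20,15)=11, clip(12,-20,15)=12, clip(17,-20,15)=15, clip(21,-20,15)=15, clip(24,-20,15)=15 -> [3, 11, 12, 15, 15, 15]

Answer: 3 11 12 15 15 15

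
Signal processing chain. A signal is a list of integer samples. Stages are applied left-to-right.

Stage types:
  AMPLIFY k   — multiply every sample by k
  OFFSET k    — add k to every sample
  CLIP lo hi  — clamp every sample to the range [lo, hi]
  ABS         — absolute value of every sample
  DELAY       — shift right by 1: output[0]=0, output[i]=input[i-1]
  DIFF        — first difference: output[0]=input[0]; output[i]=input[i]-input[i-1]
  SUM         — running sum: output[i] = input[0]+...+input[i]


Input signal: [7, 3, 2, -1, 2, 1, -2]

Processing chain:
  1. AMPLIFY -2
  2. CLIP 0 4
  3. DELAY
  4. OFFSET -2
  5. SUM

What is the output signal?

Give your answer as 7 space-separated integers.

Input: [7, 3, 2, -1, 2, 1, -2]
Stage 1 (AMPLIFY -2): 7*-2=-14, 3*-2=-6, 2*-2=-4, -1*-2=2, 2*-2=-4, 1*-2=-2, -2*-2=4 -> [-14, -6, -4, 2, -4, -2, 4]
Stage 2 (CLIP 0 4): clip(-14,0,4)=0, clip(-6,0,4)=0, clip(-4,0,4)=0, clip(2,0,4)=2, clip(-4,0,4)=0, clip(-2,0,4)=0, clip(4,0,4)=4 -> [0, 0, 0, 2, 0, 0, 4]
Stage 3 (DELAY): [0, 0, 0, 0, 2, 0, 0] = [0, 0, 0, 0, 2, 0, 0] -> [0, 0, 0, 0, 2, 0, 0]
Stage 4 (OFFSET -2): 0+-2=-2, 0+-2=-2, 0+-2=-2, 0+-2=-2, 2+-2=0, 0+-2=-2, 0+-2=-2 -> [-2, -2, -2, -2, 0, -2, -2]
Stage 5 (SUM): sum[0..0]=-2, sum[0..1]=-4, sum[0..2]=-6, sum[0..3]=-8, sum[0..4]=-8, sum[0..5]=-10, sum[0..6]=-12 -> [-2, -4, -6, -8, -8, -10, -12]

Answer: -2 -4 -6 -8 -8 -10 -12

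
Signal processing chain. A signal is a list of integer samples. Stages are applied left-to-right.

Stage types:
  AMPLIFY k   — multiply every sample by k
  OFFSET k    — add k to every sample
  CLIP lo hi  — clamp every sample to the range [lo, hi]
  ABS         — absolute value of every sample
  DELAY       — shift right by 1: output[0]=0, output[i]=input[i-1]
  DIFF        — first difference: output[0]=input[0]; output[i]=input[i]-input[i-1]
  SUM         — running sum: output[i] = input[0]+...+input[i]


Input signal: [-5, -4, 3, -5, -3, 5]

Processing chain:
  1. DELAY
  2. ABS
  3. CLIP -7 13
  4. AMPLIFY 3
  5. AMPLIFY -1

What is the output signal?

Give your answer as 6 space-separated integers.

Answer: 0 -15 -12 -9 -15 -9

Derivation:
Input: [-5, -4, 3, -5, -3, 5]
Stage 1 (DELAY): [0, -5, -4, 3, -5, -3] = [0, -5, -4, 3, -5, -3] -> [0, -5, -4, 3, -5, -3]
Stage 2 (ABS): |0|=0, |-5|=5, |-4|=4, |3|=3, |-5|=5, |-3|=3 -> [0, 5, 4, 3, 5, 3]
Stage 3 (CLIP -7 13): clip(0,-7,13)=0, clip(5,-7,13)=5, clip(4,-7,13)=4, clip(3,-7,13)=3, clip(5,-7,13)=5, clip(3,-7,13)=3 -> [0, 5, 4, 3, 5, 3]
Stage 4 (AMPLIFY 3): 0*3=0, 5*3=15, 4*3=12, 3*3=9, 5*3=15, 3*3=9 -> [0, 15, 12, 9, 15, 9]
Stage 5 (AMPLIFY -1): 0*-1=0, 15*-1=-15, 12*-1=-12, 9*-1=-9, 15*-1=-15, 9*-1=-9 -> [0, -15, -12, -9, -15, -9]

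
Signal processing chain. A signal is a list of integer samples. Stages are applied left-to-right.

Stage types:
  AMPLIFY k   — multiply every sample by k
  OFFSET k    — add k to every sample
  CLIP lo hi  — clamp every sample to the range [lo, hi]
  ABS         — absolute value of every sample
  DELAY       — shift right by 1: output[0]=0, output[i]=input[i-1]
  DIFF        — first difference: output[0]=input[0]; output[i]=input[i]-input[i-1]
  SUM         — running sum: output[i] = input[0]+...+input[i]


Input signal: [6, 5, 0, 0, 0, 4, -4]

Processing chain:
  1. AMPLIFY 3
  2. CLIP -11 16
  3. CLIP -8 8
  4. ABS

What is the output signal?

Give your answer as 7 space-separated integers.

Answer: 8 8 0 0 0 8 8

Derivation:
Input: [6, 5, 0, 0, 0, 4, -4]
Stage 1 (AMPLIFY 3): 6*3=18, 5*3=15, 0*3=0, 0*3=0, 0*3=0, 4*3=12, -4*3=-12 -> [18, 15, 0, 0, 0, 12, -12]
Stage 2 (CLIP -11 16): clip(18,-11,16)=16, clip(15,-11,16)=15, clip(0,-11,16)=0, clip(0,-11,16)=0, clip(0,-11,16)=0, clip(12,-11,16)=12, clip(-12,-11,16)=-11 -> [16, 15, 0, 0, 0, 12, -11]
Stage 3 (CLIP -8 8): clip(16,-8,8)=8, clip(15,-8,8)=8, clip(0,-8,8)=0, clip(0,-8,8)=0, clip(0,-8,8)=0, clip(12,-8,8)=8, clip(-11,-8,8)=-8 -> [8, 8, 0, 0, 0, 8, -8]
Stage 4 (ABS): |8|=8, |8|=8, |0|=0, |0|=0, |0|=0, |8|=8, |-8|=8 -> [8, 8, 0, 0, 0, 8, 8]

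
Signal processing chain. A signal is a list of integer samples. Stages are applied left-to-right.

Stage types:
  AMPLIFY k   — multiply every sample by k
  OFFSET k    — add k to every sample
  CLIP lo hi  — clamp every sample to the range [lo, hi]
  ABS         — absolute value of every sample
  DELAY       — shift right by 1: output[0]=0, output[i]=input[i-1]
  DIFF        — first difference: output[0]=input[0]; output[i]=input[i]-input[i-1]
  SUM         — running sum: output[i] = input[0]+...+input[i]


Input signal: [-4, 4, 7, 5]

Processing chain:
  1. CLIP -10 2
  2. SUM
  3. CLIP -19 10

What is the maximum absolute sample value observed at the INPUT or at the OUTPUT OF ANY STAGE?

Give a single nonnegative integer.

Answer: 7

Derivation:
Input: [-4, 4, 7, 5] (max |s|=7)
Stage 1 (CLIP -10 2): clip(-4,-10,2)=-4, clip(4,-10,2)=2, clip(7,-10,2)=2, clip(5,-10,2)=2 -> [-4, 2, 2, 2] (max |s|=4)
Stage 2 (SUM): sum[0..0]=-4, sum[0..1]=-2, sum[0..2]=0, sum[0..3]=2 -> [-4, -2, 0, 2] (max |s|=4)
Stage 3 (CLIP -19 10): clip(-4,-19,10)=-4, clip(-2,-19,10)=-2, clip(0,-19,10)=0, clip(2,-19,10)=2 -> [-4, -2, 0, 2] (max |s|=4)
Overall max amplitude: 7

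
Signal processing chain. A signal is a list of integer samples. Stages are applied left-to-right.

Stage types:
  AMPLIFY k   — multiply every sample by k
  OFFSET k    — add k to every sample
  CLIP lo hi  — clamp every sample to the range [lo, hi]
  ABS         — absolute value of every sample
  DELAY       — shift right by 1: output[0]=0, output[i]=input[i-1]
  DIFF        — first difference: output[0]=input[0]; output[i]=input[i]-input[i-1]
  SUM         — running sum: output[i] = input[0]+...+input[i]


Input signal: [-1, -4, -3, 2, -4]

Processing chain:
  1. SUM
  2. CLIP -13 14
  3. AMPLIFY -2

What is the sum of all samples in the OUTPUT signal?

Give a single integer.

Answer: 60

Derivation:
Input: [-1, -4, -3, 2, -4]
Stage 1 (SUM): sum[0..0]=-1, sum[0..1]=-5, sum[0..2]=-8, sum[0..3]=-6, sum[0..4]=-10 -> [-1, -5, -8, -6, -10]
Stage 2 (CLIP -13 14): clip(-1,-13,14)=-1, clip(-5,-13,14)=-5, clip(-8,-13,14)=-8, clip(-6,-13,14)=-6, clip(-10,-13,14)=-10 -> [-1, -5, -8, -6, -10]
Stage 3 (AMPLIFY -2): -1*-2=2, -5*-2=10, -8*-2=16, -6*-2=12, -10*-2=20 -> [2, 10, 16, 12, 20]
Output sum: 60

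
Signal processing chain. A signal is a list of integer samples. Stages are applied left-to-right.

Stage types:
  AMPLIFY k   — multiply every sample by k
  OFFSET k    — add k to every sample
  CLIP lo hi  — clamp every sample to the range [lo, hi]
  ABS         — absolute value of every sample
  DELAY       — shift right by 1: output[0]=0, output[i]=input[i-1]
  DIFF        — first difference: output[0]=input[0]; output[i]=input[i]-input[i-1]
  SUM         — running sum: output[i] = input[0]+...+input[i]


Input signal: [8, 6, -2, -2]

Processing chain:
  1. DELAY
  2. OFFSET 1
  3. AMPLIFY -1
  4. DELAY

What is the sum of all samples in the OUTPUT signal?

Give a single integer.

Answer: -17

Derivation:
Input: [8, 6, -2, -2]
Stage 1 (DELAY): [0, 8, 6, -2] = [0, 8, 6, -2] -> [0, 8, 6, -2]
Stage 2 (OFFSET 1): 0+1=1, 8+1=9, 6+1=7, -2+1=-1 -> [1, 9, 7, -1]
Stage 3 (AMPLIFY -1): 1*-1=-1, 9*-1=-9, 7*-1=-7, -1*-1=1 -> [-1, -9, -7, 1]
Stage 4 (DELAY): [0, -1, -9, -7] = [0, -1, -9, -7] -> [0, -1, -9, -7]
Output sum: -17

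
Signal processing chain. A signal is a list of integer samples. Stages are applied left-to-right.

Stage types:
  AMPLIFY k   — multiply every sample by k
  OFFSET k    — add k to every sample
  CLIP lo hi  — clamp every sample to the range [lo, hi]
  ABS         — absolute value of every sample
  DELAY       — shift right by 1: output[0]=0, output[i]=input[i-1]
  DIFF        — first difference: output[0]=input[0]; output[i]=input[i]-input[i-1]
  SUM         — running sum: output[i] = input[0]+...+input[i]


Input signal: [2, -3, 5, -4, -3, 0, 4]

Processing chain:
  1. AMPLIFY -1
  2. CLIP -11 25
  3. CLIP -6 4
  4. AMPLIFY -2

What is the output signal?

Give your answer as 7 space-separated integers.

Input: [2, -3, 5, -4, -3, 0, 4]
Stage 1 (AMPLIFY -1): 2*-1=-2, -3*-1=3, 5*-1=-5, -4*-1=4, -3*-1=3, 0*-1=0, 4*-1=-4 -> [-2, 3, -5, 4, 3, 0, -4]
Stage 2 (CLIP -11 25): clip(-2,-11,25)=-2, clip(3,-11,25)=3, clip(-5,-11,25)=-5, clip(4,-11,25)=4, clip(3,-11,25)=3, clip(0,-11,25)=0, clip(-4,-11,25)=-4 -> [-2, 3, -5, 4, 3, 0, -4]
Stage 3 (CLIP -6 4): clip(-2,-6,4)=-2, clip(3,-6,4)=3, clip(-5,-6,4)=-5, clip(4,-6,4)=4, clip(3,-6,4)=3, clip(0,-6,4)=0, clip(-4,-6,4)=-4 -> [-2, 3, -5, 4, 3, 0, -4]
Stage 4 (AMPLIFY -2): -2*-2=4, 3*-2=-6, -5*-2=10, 4*-2=-8, 3*-2=-6, 0*-2=0, -4*-2=8 -> [4, -6, 10, -8, -6, 0, 8]

Answer: 4 -6 10 -8 -6 0 8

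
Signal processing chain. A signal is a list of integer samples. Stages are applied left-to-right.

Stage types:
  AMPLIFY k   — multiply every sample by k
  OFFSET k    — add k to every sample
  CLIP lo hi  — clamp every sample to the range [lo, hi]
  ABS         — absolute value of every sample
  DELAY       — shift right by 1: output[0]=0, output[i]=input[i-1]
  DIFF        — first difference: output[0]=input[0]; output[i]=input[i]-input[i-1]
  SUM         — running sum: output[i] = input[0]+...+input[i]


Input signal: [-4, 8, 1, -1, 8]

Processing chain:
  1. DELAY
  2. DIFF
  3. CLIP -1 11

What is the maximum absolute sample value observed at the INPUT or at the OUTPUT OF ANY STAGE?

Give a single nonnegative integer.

Answer: 12

Derivation:
Input: [-4, 8, 1, -1, 8] (max |s|=8)
Stage 1 (DELAY): [0, -4, 8, 1, -1] = [0, -4, 8, 1, -1] -> [0, -4, 8, 1, -1] (max |s|=8)
Stage 2 (DIFF): s[0]=0, -4-0=-4, 8--4=12, 1-8=-7, -1-1=-2 -> [0, -4, 12, -7, -2] (max |s|=12)
Stage 3 (CLIP -1 11): clip(0,-1,11)=0, clip(-4,-1,11)=-1, clip(12,-1,11)=11, clip(-7,-1,11)=-1, clip(-2,-1,11)=-1 -> [0, -1, 11, -1, -1] (max |s|=11)
Overall max amplitude: 12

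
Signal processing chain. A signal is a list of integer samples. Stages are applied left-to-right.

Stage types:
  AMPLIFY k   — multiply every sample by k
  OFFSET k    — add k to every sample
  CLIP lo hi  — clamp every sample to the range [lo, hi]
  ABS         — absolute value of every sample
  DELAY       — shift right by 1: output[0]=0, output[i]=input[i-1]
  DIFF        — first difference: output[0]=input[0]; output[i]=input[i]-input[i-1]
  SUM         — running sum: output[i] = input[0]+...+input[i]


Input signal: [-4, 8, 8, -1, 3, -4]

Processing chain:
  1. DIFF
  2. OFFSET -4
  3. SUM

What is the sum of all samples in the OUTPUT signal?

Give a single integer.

Answer: -74

Derivation:
Input: [-4, 8, 8, -1, 3, -4]
Stage 1 (DIFF): s[0]=-4, 8--4=12, 8-8=0, -1-8=-9, 3--1=4, -4-3=-7 -> [-4, 12, 0, -9, 4, -7]
Stage 2 (OFFSET -4): -4+-4=-8, 12+-4=8, 0+-4=-4, -9+-4=-13, 4+-4=0, -7+-4=-11 -> [-8, 8, -4, -13, 0, -11]
Stage 3 (SUM): sum[0..0]=-8, sum[0..1]=0, sum[0..2]=-4, sum[0..3]=-17, sum[0..4]=-17, sum[0..5]=-28 -> [-8, 0, -4, -17, -17, -28]
Output sum: -74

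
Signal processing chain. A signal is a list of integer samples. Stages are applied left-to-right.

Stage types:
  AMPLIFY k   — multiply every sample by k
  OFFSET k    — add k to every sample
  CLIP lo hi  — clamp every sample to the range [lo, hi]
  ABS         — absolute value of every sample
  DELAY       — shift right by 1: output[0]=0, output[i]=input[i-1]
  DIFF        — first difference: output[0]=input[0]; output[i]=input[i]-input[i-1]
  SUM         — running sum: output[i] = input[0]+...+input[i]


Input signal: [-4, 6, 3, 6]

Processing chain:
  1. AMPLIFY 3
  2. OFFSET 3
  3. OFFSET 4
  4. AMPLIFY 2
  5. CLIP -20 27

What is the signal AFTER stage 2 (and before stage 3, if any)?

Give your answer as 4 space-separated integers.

Input: [-4, 6, 3, 6]
Stage 1 (AMPLIFY 3): -4*3=-12, 6*3=18, 3*3=9, 6*3=18 -> [-12, 18, 9, 18]
Stage 2 (OFFSET 3): -12+3=-9, 18+3=21, 9+3=12, 18+3=21 -> [-9, 21, 12, 21]

Answer: -9 21 12 21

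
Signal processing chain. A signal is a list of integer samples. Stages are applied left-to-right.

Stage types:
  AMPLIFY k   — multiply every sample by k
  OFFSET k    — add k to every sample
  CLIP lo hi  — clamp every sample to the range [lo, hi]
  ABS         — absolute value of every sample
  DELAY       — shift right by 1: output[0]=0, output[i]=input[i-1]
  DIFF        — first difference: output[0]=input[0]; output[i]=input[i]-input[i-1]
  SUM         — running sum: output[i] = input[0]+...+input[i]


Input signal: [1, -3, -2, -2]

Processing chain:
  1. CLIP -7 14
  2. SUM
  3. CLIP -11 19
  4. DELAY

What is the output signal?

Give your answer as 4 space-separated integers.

Input: [1, -3, -2, -2]
Stage 1 (CLIP -7 14): clip(1,-7,14)=1, clip(-3,-7,14)=-3, clip(-2,-7,14)=-2, clip(-2,-7,14)=-2 -> [1, -3, -2, -2]
Stage 2 (SUM): sum[0..0]=1, sum[0..1]=-2, sum[0..2]=-4, sum[0..3]=-6 -> [1, -2, -4, -6]
Stage 3 (CLIP -11 19): clip(1,-11,19)=1, clip(-2,-11,19)=-2, clip(-4,-11,19)=-4, clip(-6,-11,19)=-6 -> [1, -2, -4, -6]
Stage 4 (DELAY): [0, 1, -2, -4] = [0, 1, -2, -4] -> [0, 1, -2, -4]

Answer: 0 1 -2 -4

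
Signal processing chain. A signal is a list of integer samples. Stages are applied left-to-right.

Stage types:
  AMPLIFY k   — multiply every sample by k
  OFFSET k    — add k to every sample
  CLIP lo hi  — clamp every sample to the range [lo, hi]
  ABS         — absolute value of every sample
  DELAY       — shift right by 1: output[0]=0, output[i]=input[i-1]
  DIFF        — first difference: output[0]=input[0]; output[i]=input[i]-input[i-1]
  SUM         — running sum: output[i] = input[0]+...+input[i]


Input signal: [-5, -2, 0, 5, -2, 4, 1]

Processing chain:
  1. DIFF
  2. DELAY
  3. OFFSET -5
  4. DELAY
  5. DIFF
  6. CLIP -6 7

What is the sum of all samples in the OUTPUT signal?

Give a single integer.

Answer: -7

Derivation:
Input: [-5, -2, 0, 5, -2, 4, 1]
Stage 1 (DIFF): s[0]=-5, -2--5=3, 0--2=2, 5-0=5, -2-5=-7, 4--2=6, 1-4=-3 -> [-5, 3, 2, 5, -7, 6, -3]
Stage 2 (DELAY): [0, -5, 3, 2, 5, -7, 6] = [0, -5, 3, 2, 5, -7, 6] -> [0, -5, 3, 2, 5, -7, 6]
Stage 3 (OFFSET -5): 0+-5=-5, -5+-5=-10, 3+-5=-2, 2+-5=-3, 5+-5=0, -7+-5=-12, 6+-5=1 -> [-5, -10, -2, -3, 0, -12, 1]
Stage 4 (DELAY): [0, -5, -10, -2, -3, 0, -12] = [0, -5, -10, -2, -3, 0, -12] -> [0, -5, -10, -2, -3, 0, -12]
Stage 5 (DIFF): s[0]=0, -5-0=-5, -10--5=-5, -2--10=8, -3--2=-1, 0--3=3, -12-0=-12 -> [0, -5, -5, 8, -1, 3, -12]
Stage 6 (CLIP -6 7): clip(0,-6,7)=0, clip(-5,-6,7)=-5, clip(-5,-6,7)=-5, clip(8,-6,7)=7, clip(-1,-6,7)=-1, clip(3,-6,7)=3, clip(-12,-6,7)=-6 -> [0, -5, -5, 7, -1, 3, -6]
Output sum: -7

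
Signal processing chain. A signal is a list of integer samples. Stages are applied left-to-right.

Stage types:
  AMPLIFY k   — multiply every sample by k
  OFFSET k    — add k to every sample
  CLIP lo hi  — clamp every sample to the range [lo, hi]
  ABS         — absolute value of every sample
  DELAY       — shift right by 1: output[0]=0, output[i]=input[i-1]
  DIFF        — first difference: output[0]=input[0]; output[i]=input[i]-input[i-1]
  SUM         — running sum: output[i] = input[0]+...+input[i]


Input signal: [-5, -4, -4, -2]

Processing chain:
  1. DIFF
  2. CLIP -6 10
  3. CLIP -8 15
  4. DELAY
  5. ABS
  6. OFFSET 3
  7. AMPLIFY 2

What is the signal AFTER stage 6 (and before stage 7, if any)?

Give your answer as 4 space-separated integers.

Input: [-5, -4, -4, -2]
Stage 1 (DIFF): s[0]=-5, -4--5=1, -4--4=0, -2--4=2 -> [-5, 1, 0, 2]
Stage 2 (CLIP -6 10): clip(-5,-6,10)=-5, clip(1,-6,10)=1, clip(0,-6,10)=0, clip(2,-6,10)=2 -> [-5, 1, 0, 2]
Stage 3 (CLIP -8 15): clip(-5,-8,15)=-5, clip(1,-8,15)=1, clip(0,-8,15)=0, clip(2,-8,15)=2 -> [-5, 1, 0, 2]
Stage 4 (DELAY): [0, -5, 1, 0] = [0, -5, 1, 0] -> [0, -5, 1, 0]
Stage 5 (ABS): |0|=0, |-5|=5, |1|=1, |0|=0 -> [0, 5, 1, 0]
Stage 6 (OFFSET 3): 0+3=3, 5+3=8, 1+3=4, 0+3=3 -> [3, 8, 4, 3]

Answer: 3 8 4 3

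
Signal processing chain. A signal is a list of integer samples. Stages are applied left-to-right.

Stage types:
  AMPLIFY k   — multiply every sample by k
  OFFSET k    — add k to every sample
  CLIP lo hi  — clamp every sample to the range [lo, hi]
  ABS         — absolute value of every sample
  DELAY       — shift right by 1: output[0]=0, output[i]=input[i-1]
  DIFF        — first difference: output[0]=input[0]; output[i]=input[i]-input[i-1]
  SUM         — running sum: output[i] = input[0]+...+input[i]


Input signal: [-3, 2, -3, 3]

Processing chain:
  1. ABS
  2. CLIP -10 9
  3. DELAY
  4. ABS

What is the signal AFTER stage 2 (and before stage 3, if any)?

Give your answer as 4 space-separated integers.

Answer: 3 2 3 3

Derivation:
Input: [-3, 2, -3, 3]
Stage 1 (ABS): |-3|=3, |2|=2, |-3|=3, |3|=3 -> [3, 2, 3, 3]
Stage 2 (CLIP -10 9): clip(3,-10,9)=3, clip(2,-10,9)=2, clip(3,-10,9)=3, clip(3,-10,9)=3 -> [3, 2, 3, 3]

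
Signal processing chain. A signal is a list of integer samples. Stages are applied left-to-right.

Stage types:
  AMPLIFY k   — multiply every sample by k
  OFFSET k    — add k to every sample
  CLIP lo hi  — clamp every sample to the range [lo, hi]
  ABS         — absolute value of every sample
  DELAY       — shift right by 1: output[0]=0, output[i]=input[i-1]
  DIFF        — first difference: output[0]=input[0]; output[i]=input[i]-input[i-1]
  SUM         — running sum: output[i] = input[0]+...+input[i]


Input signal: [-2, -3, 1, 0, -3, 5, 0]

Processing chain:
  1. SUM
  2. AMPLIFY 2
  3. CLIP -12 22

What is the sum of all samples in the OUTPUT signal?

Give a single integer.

Input: [-2, -3, 1, 0, -3, 5, 0]
Stage 1 (SUM): sum[0..0]=-2, sum[0..1]=-5, sum[0..2]=-4, sum[0..3]=-4, sum[0..4]=-7, sum[0..5]=-2, sum[0..6]=-2 -> [-2, -5, -4, -4, -7, -2, -2]
Stage 2 (AMPLIFY 2): -2*2=-4, -5*2=-10, -4*2=-8, -4*2=-8, -7*2=-14, -2*2=-4, -2*2=-4 -> [-4, -10, -8, -8, -14, -4, -4]
Stage 3 (CLIP -12 22): clip(-4,-12,22)=-4, clip(-10,-12,22)=-10, clip(-8,-12,22)=-8, clip(-8,-12,22)=-8, clip(-14,-12,22)=-12, clip(-4,-12,22)=-4, clip(-4,-12,22)=-4 -> [-4, -10, -8, -8, -12, -4, -4]
Output sum: -50

Answer: -50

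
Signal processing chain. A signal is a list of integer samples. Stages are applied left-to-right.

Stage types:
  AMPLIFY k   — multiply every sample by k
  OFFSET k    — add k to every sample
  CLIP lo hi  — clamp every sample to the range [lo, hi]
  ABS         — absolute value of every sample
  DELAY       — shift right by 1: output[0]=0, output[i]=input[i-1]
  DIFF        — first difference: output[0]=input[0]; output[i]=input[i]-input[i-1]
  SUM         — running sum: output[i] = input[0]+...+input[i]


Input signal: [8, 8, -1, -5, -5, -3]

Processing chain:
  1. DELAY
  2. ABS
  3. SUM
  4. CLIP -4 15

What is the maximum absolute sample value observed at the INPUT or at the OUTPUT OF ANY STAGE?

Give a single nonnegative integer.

Answer: 27

Derivation:
Input: [8, 8, -1, -5, -5, -3] (max |s|=8)
Stage 1 (DELAY): [0, 8, 8, -1, -5, -5] = [0, 8, 8, -1, -5, -5] -> [0, 8, 8, -1, -5, -5] (max |s|=8)
Stage 2 (ABS): |0|=0, |8|=8, |8|=8, |-1|=1, |-5|=5, |-5|=5 -> [0, 8, 8, 1, 5, 5] (max |s|=8)
Stage 3 (SUM): sum[0..0]=0, sum[0..1]=8, sum[0..2]=16, sum[0..3]=17, sum[0..4]=22, sum[0..5]=27 -> [0, 8, 16, 17, 22, 27] (max |s|=27)
Stage 4 (CLIP -4 15): clip(0,-4,15)=0, clip(8,-4,15)=8, clip(16,-4,15)=15, clip(17,-4,15)=15, clip(22,-4,15)=15, clip(27,-4,15)=15 -> [0, 8, 15, 15, 15, 15] (max |s|=15)
Overall max amplitude: 27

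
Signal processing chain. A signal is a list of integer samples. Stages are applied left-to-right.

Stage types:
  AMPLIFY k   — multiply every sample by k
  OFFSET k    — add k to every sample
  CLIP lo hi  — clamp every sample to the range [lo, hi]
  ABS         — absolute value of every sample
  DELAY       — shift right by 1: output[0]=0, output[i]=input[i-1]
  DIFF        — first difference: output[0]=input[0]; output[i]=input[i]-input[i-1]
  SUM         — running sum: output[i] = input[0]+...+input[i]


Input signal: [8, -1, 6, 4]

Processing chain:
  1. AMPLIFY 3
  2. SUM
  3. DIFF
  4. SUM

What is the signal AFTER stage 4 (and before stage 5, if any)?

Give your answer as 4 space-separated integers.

Answer: 24 21 39 51

Derivation:
Input: [8, -1, 6, 4]
Stage 1 (AMPLIFY 3): 8*3=24, -1*3=-3, 6*3=18, 4*3=12 -> [24, -3, 18, 12]
Stage 2 (SUM): sum[0..0]=24, sum[0..1]=21, sum[0..2]=39, sum[0..3]=51 -> [24, 21, 39, 51]
Stage 3 (DIFF): s[0]=24, 21-24=-3, 39-21=18, 51-39=12 -> [24, -3, 18, 12]
Stage 4 (SUM): sum[0..0]=24, sum[0..1]=21, sum[0..2]=39, sum[0..3]=51 -> [24, 21, 39, 51]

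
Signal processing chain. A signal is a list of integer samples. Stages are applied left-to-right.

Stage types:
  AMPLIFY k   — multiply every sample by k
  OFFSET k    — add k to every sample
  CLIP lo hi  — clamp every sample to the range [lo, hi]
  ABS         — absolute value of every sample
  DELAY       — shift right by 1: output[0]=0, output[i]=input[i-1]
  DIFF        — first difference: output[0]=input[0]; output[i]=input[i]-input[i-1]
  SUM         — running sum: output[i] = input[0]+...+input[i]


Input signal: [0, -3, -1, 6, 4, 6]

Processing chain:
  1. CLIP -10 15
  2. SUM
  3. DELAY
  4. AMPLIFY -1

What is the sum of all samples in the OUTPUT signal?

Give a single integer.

Answer: -1

Derivation:
Input: [0, -3, -1, 6, 4, 6]
Stage 1 (CLIP -10 15): clip(0,-10,15)=0, clip(-3,-10,15)=-3, clip(-1,-10,15)=-1, clip(6,-10,15)=6, clip(4,-10,15)=4, clip(6,-10,15)=6 -> [0, -3, -1, 6, 4, 6]
Stage 2 (SUM): sum[0..0]=0, sum[0..1]=-3, sum[0..2]=-4, sum[0..3]=2, sum[0..4]=6, sum[0..5]=12 -> [0, -3, -4, 2, 6, 12]
Stage 3 (DELAY): [0, 0, -3, -4, 2, 6] = [0, 0, -3, -4, 2, 6] -> [0, 0, -3, -4, 2, 6]
Stage 4 (AMPLIFY -1): 0*-1=0, 0*-1=0, -3*-1=3, -4*-1=4, 2*-1=-2, 6*-1=-6 -> [0, 0, 3, 4, -2, -6]
Output sum: -1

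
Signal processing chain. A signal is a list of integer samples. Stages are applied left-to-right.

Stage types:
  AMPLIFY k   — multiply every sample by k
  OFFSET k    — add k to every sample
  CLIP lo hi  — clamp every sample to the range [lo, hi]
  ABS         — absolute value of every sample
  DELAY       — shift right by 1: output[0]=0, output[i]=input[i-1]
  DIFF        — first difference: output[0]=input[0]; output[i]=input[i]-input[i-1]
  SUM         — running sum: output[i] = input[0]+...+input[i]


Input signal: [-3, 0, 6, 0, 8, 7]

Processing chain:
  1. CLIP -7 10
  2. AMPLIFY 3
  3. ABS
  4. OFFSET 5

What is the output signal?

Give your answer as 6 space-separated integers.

Answer: 14 5 23 5 29 26

Derivation:
Input: [-3, 0, 6, 0, 8, 7]
Stage 1 (CLIP -7 10): clip(-3,-7,10)=-3, clip(0,-7,10)=0, clip(6,-7,10)=6, clip(0,-7,10)=0, clip(8,-7,10)=8, clip(7,-7,10)=7 -> [-3, 0, 6, 0, 8, 7]
Stage 2 (AMPLIFY 3): -3*3=-9, 0*3=0, 6*3=18, 0*3=0, 8*3=24, 7*3=21 -> [-9, 0, 18, 0, 24, 21]
Stage 3 (ABS): |-9|=9, |0|=0, |18|=18, |0|=0, |24|=24, |21|=21 -> [9, 0, 18, 0, 24, 21]
Stage 4 (OFFSET 5): 9+5=14, 0+5=5, 18+5=23, 0+5=5, 24+5=29, 21+5=26 -> [14, 5, 23, 5, 29, 26]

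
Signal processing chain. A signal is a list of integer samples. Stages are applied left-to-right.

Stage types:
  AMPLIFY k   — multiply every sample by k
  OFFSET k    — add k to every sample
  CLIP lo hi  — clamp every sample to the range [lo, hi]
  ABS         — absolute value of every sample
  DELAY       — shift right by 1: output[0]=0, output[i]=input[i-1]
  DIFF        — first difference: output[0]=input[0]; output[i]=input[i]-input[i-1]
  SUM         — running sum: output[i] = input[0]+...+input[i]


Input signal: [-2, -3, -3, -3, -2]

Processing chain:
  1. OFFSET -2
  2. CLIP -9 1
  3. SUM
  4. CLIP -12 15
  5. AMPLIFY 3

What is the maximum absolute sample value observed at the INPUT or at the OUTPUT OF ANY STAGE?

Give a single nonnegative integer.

Input: [-2, -3, -3, -3, -2] (max |s|=3)
Stage 1 (OFFSET -2): -2+-2=-4, -3+-2=-5, -3+-2=-5, -3+-2=-5, -2+-2=-4 -> [-4, -5, -5, -5, -4] (max |s|=5)
Stage 2 (CLIP -9 1): clip(-4,-9,1)=-4, clip(-5,-9,1)=-5, clip(-5,-9,1)=-5, clip(-5,-9,1)=-5, clip(-4,-9,1)=-4 -> [-4, -5, -5, -5, -4] (max |s|=5)
Stage 3 (SUM): sum[0..0]=-4, sum[0..1]=-9, sum[0..2]=-14, sum[0..3]=-19, sum[0..4]=-23 -> [-4, -9, -14, -19, -23] (max |s|=23)
Stage 4 (CLIP -12 15): clip(-4,-12,15)=-4, clip(-9,-12,15)=-9, clip(-14,-12,15)=-12, clip(-19,-12,15)=-12, clip(-23,-12,15)=-12 -> [-4, -9, -12, -12, -12] (max |s|=12)
Stage 5 (AMPLIFY 3): -4*3=-12, -9*3=-27, -12*3=-36, -12*3=-36, -12*3=-36 -> [-12, -27, -36, -36, -36] (max |s|=36)
Overall max amplitude: 36

Answer: 36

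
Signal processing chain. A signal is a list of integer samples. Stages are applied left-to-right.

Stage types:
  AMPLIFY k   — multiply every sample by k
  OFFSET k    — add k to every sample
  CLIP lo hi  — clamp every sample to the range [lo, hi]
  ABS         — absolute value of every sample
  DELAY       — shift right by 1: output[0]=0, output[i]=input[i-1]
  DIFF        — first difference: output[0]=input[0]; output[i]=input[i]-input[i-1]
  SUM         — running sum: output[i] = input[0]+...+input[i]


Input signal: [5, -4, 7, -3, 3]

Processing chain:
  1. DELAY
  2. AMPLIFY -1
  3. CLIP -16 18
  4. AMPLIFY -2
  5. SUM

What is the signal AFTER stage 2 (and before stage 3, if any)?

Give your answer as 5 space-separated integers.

Input: [5, -4, 7, -3, 3]
Stage 1 (DELAY): [0, 5, -4, 7, -3] = [0, 5, -4, 7, -3] -> [0, 5, -4, 7, -3]
Stage 2 (AMPLIFY -1): 0*-1=0, 5*-1=-5, -4*-1=4, 7*-1=-7, -3*-1=3 -> [0, -5, 4, -7, 3]

Answer: 0 -5 4 -7 3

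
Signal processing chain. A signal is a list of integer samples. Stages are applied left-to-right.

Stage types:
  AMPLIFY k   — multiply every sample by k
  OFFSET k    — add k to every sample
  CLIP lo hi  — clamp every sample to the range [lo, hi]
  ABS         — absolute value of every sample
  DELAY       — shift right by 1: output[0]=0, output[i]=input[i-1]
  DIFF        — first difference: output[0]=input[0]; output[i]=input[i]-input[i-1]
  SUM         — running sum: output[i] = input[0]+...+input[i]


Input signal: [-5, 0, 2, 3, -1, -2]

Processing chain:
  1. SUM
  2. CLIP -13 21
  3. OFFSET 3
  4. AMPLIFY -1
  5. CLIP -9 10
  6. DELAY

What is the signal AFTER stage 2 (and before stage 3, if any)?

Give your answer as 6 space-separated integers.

Input: [-5, 0, 2, 3, -1, -2]
Stage 1 (SUM): sum[0..0]=-5, sum[0..1]=-5, sum[0..2]=-3, sum[0..3]=0, sum[0..4]=-1, sum[0..5]=-3 -> [-5, -5, -3, 0, -1, -3]
Stage 2 (CLIP -13 21): clip(-5,-13,21)=-5, clip(-5,-13,21)=-5, clip(-3,-13,21)=-3, clip(0,-13,21)=0, clip(-1,-13,21)=-1, clip(-3,-13,21)=-3 -> [-5, -5, -3, 0, -1, -3]

Answer: -5 -5 -3 0 -1 -3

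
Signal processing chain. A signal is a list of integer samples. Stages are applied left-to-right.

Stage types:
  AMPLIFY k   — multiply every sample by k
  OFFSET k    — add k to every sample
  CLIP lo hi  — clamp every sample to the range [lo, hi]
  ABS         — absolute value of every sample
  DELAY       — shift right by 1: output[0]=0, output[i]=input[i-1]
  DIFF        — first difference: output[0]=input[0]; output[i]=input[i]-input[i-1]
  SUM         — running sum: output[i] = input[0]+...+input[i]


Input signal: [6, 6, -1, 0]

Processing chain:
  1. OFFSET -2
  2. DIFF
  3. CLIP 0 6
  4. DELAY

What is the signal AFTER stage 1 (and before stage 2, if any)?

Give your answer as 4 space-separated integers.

Input: [6, 6, -1, 0]
Stage 1 (OFFSET -2): 6+-2=4, 6+-2=4, -1+-2=-3, 0+-2=-2 -> [4, 4, -3, -2]

Answer: 4 4 -3 -2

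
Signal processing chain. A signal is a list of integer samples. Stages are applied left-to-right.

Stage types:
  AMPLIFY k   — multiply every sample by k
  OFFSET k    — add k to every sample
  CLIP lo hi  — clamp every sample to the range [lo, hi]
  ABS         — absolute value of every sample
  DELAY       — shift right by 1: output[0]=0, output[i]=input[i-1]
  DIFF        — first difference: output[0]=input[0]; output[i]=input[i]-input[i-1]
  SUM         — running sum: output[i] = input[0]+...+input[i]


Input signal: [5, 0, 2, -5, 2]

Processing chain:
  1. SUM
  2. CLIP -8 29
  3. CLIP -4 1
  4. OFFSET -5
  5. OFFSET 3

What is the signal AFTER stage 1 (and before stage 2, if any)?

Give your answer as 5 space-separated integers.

Input: [5, 0, 2, -5, 2]
Stage 1 (SUM): sum[0..0]=5, sum[0..1]=5, sum[0..2]=7, sum[0..3]=2, sum[0..4]=4 -> [5, 5, 7, 2, 4]

Answer: 5 5 7 2 4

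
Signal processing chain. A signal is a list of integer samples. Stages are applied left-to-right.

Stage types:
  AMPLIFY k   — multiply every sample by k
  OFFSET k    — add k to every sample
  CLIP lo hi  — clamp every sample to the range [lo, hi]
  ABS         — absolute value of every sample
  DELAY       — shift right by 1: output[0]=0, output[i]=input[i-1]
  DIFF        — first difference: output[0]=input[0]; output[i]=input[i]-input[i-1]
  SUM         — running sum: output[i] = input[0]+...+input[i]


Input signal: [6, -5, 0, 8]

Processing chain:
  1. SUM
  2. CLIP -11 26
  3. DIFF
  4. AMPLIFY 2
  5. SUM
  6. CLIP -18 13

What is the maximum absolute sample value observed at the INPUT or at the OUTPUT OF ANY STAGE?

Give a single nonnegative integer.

Input: [6, -5, 0, 8] (max |s|=8)
Stage 1 (SUM): sum[0..0]=6, sum[0..1]=1, sum[0..2]=1, sum[0..3]=9 -> [6, 1, 1, 9] (max |s|=9)
Stage 2 (CLIP -11 26): clip(6,-11,26)=6, clip(1,-11,26)=1, clip(1,-11,26)=1, clip(9,-11,26)=9 -> [6, 1, 1, 9] (max |s|=9)
Stage 3 (DIFF): s[0]=6, 1-6=-5, 1-1=0, 9-1=8 -> [6, -5, 0, 8] (max |s|=8)
Stage 4 (AMPLIFY 2): 6*2=12, -5*2=-10, 0*2=0, 8*2=16 -> [12, -10, 0, 16] (max |s|=16)
Stage 5 (SUM): sum[0..0]=12, sum[0..1]=2, sum[0..2]=2, sum[0..3]=18 -> [12, 2, 2, 18] (max |s|=18)
Stage 6 (CLIP -18 13): clip(12,-18,13)=12, clip(2,-18,13)=2, clip(2,-18,13)=2, clip(18,-18,13)=13 -> [12, 2, 2, 13] (max |s|=13)
Overall max amplitude: 18

Answer: 18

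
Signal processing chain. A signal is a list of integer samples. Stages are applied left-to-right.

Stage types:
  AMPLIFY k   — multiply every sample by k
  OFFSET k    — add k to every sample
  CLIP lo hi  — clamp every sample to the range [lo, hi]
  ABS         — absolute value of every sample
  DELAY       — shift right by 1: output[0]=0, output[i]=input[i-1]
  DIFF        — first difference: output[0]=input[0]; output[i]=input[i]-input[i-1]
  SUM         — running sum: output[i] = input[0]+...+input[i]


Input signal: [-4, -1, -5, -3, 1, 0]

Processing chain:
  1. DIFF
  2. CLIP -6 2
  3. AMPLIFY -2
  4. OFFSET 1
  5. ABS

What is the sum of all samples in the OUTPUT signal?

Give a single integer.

Input: [-4, -1, -5, -3, 1, 0]
Stage 1 (DIFF): s[0]=-4, -1--4=3, -5--1=-4, -3--5=2, 1--3=4, 0-1=-1 -> [-4, 3, -4, 2, 4, -1]
Stage 2 (CLIP -6 2): clip(-4,-6,2)=-4, clip(3,-6,2)=2, clip(-4,-6,2)=-4, clip(2,-6,2)=2, clip(4,-6,2)=2, clip(-1,-6,2)=-1 -> [-4, 2, -4, 2, 2, -1]
Stage 3 (AMPLIFY -2): -4*-2=8, 2*-2=-4, -4*-2=8, 2*-2=-4, 2*-2=-4, -1*-2=2 -> [8, -4, 8, -4, -4, 2]
Stage 4 (OFFSET 1): 8+1=9, -4+1=-3, 8+1=9, -4+1=-3, -4+1=-3, 2+1=3 -> [9, -3, 9, -3, -3, 3]
Stage 5 (ABS): |9|=9, |-3|=3, |9|=9, |-3|=3, |-3|=3, |3|=3 -> [9, 3, 9, 3, 3, 3]
Output sum: 30

Answer: 30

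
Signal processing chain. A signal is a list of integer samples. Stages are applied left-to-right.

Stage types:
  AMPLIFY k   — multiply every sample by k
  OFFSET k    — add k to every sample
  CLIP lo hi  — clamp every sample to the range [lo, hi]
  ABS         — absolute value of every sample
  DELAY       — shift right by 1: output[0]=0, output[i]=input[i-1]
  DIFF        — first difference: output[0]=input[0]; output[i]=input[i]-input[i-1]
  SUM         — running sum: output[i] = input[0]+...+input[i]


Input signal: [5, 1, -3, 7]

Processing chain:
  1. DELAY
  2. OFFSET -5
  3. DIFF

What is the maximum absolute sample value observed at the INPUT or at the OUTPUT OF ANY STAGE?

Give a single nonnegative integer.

Input: [5, 1, -3, 7] (max |s|=7)
Stage 1 (DELAY): [0, 5, 1, -3] = [0, 5, 1, -3] -> [0, 5, 1, -3] (max |s|=5)
Stage 2 (OFFSET -5): 0+-5=-5, 5+-5=0, 1+-5=-4, -3+-5=-8 -> [-5, 0, -4, -8] (max |s|=8)
Stage 3 (DIFF): s[0]=-5, 0--5=5, -4-0=-4, -8--4=-4 -> [-5, 5, -4, -4] (max |s|=5)
Overall max amplitude: 8

Answer: 8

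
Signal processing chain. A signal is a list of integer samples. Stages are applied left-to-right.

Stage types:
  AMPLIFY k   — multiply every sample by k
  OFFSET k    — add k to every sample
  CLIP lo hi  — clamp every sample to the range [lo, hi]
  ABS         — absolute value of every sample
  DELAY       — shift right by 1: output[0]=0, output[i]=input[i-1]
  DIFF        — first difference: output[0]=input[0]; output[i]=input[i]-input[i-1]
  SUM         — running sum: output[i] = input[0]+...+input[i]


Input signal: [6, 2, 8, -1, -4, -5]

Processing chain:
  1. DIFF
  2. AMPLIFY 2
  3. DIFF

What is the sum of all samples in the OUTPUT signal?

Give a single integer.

Input: [6, 2, 8, -1, -4, -5]
Stage 1 (DIFF): s[0]=6, 2-6=-4, 8-2=6, -1-8=-9, -4--1=-3, -5--4=-1 -> [6, -4, 6, -9, -3, -1]
Stage 2 (AMPLIFY 2): 6*2=12, -4*2=-8, 6*2=12, -9*2=-18, -3*2=-6, -1*2=-2 -> [12, -8, 12, -18, -6, -2]
Stage 3 (DIFF): s[0]=12, -8-12=-20, 12--8=20, -18-12=-30, -6--18=12, -2--6=4 -> [12, -20, 20, -30, 12, 4]
Output sum: -2

Answer: -2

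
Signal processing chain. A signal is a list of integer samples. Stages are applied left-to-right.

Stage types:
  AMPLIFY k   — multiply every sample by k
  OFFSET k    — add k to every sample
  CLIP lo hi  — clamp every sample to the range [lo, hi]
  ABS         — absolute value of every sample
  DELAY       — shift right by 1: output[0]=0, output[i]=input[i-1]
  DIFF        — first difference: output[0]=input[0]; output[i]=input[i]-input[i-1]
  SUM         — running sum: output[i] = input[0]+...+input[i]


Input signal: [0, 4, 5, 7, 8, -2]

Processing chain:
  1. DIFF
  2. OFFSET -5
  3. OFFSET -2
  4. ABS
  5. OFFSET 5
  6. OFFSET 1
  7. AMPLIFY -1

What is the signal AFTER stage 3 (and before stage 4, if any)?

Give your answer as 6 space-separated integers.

Input: [0, 4, 5, 7, 8, -2]
Stage 1 (DIFF): s[0]=0, 4-0=4, 5-4=1, 7-5=2, 8-7=1, -2-8=-10 -> [0, 4, 1, 2, 1, -10]
Stage 2 (OFFSET -5): 0+-5=-5, 4+-5=-1, 1+-5=-4, 2+-5=-3, 1+-5=-4, -10+-5=-15 -> [-5, -1, -4, -3, -4, -15]
Stage 3 (OFFSET -2): -5+-2=-7, -1+-2=-3, -4+-2=-6, -3+-2=-5, -4+-2=-6, -15+-2=-17 -> [-7, -3, -6, -5, -6, -17]

Answer: -7 -3 -6 -5 -6 -17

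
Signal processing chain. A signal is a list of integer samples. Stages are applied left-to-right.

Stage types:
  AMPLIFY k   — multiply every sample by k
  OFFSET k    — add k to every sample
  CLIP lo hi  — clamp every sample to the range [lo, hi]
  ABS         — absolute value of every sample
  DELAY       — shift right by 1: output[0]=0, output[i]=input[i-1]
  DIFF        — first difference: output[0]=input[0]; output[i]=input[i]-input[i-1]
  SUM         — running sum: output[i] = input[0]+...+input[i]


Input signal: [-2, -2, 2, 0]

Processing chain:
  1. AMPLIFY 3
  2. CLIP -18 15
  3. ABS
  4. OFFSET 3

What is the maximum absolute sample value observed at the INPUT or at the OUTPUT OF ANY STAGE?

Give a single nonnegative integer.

Input: [-2, -2, 2, 0] (max |s|=2)
Stage 1 (AMPLIFY 3): -2*3=-6, -2*3=-6, 2*3=6, 0*3=0 -> [-6, -6, 6, 0] (max |s|=6)
Stage 2 (CLIP -18 15): clip(-6,-18,15)=-6, clip(-6,-18,15)=-6, clip(6,-18,15)=6, clip(0,-18,15)=0 -> [-6, -6, 6, 0] (max |s|=6)
Stage 3 (ABS): |-6|=6, |-6|=6, |6|=6, |0|=0 -> [6, 6, 6, 0] (max |s|=6)
Stage 4 (OFFSET 3): 6+3=9, 6+3=9, 6+3=9, 0+3=3 -> [9, 9, 9, 3] (max |s|=9)
Overall max amplitude: 9

Answer: 9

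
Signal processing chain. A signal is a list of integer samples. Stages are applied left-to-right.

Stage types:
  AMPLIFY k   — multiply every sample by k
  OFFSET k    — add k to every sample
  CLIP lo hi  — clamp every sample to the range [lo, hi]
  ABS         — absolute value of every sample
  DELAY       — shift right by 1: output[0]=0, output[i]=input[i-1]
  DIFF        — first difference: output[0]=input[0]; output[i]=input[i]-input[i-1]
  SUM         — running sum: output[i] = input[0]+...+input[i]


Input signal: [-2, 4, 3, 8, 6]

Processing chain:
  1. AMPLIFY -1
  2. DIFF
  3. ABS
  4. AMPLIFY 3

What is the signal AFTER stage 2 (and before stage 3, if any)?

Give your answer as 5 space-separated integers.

Answer: 2 -6 1 -5 2

Derivation:
Input: [-2, 4, 3, 8, 6]
Stage 1 (AMPLIFY -1): -2*-1=2, 4*-1=-4, 3*-1=-3, 8*-1=-8, 6*-1=-6 -> [2, -4, -3, -8, -6]
Stage 2 (DIFF): s[0]=2, -4-2=-6, -3--4=1, -8--3=-5, -6--8=2 -> [2, -6, 1, -5, 2]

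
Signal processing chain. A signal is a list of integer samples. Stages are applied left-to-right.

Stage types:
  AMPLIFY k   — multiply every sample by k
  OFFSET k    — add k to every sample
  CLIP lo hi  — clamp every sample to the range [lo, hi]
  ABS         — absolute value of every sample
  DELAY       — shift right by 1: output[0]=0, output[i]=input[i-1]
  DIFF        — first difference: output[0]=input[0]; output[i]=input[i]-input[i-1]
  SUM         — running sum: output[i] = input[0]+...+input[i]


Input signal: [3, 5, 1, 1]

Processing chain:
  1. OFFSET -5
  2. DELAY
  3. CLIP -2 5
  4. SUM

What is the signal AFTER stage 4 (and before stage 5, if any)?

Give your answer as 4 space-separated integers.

Answer: 0 -2 -2 -4

Derivation:
Input: [3, 5, 1, 1]
Stage 1 (OFFSET -5): 3+-5=-2, 5+-5=0, 1+-5=-4, 1+-5=-4 -> [-2, 0, -4, -4]
Stage 2 (DELAY): [0, -2, 0, -4] = [0, -2, 0, -4] -> [0, -2, 0, -4]
Stage 3 (CLIP -2 5): clip(0,-2,5)=0, clip(-2,-2,5)=-2, clip(0,-2,5)=0, clip(-4,-2,5)=-2 -> [0, -2, 0, -2]
Stage 4 (SUM): sum[0..0]=0, sum[0..1]=-2, sum[0..2]=-2, sum[0..3]=-4 -> [0, -2, -2, -4]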